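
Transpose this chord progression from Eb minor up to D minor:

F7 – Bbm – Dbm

E7 Am Cm

Eb minor up to D minor is a major seventh; each chord root moves by that interval while the quality stays the same.
F7: root F up a major seventh → E, giving E7.
Bbm: root Bb up a major seventh → A, giving Am.
Dbm: root Db up a major seventh → C, giving Cm.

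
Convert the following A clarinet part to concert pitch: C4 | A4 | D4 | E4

A3 F#4 B3 C#4

Written C4 on the A clarinet sounds as A3, a minor third lower; apply that shift to every note.
C4 becomes A3
A4 becomes F#4
D4 becomes B3
E4 becomes C#4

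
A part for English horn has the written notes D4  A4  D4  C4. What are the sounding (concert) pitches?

Written C4 on the English horn sounds as F3, a perfect fifth lower; apply that shift to every note.
D4 gives G3
A4 gives D4
D4 gives G3
C4 gives F3

G3 D4 G3 F3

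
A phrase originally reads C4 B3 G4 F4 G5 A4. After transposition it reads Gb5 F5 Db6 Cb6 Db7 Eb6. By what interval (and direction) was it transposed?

Take the first pair: C4 → Gb5. C to G spans 12 letter names, so the interval is some kind of twelfth.
C4 to Gb5 is 18 semitones, which makes it a diminished twelfth; the second version is higher, so the direction is up.
Checking another pair — A4 → Eb6 — gives the same interval.

up a diminished twelfth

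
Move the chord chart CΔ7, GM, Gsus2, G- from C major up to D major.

DΔ7 AM Asus2 A-

C major up to D major is a major second; each chord root moves by that interval while the quality stays the same.
CΔ7: root C up a major second → D, giving DΔ7.
GM: root G up a major second → A, giving AM.
Gsus2: root G up a major second → A, giving Asus2.
G-: root G up a major second → A, giving A-.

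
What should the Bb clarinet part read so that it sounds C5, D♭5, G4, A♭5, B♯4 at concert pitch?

Written C4 sounds as Bb3 on the Bb clarinet, so concert pitches are written a major second up.
C5 to D5
Db5 to Eb5
G4 to A4
Ab5 to Bb5
B#4 to C##5

D5 Eb5 A4 Bb5 C##5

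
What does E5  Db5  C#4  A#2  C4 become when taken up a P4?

A5 Gb5 F#4 D#3 F4

E5 becomes A5
Db5 becomes Gb5
C#4 becomes F#4
A#2 becomes D#3
C4 becomes F4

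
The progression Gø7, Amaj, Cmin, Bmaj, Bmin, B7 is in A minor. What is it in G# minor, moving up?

A minor up to G# minor is a major seventh; each chord root moves by that interval while the quality stays the same.
Gø7: root G up a major seventh → F#, giving F#ø7.
Amaj: root A up a major seventh → G#, giving G#maj.
Cmin: root C up a major seventh → B, giving Bmin.
Bmaj: root B up a major seventh → A#, giving A#maj.
Bmin: root B up a major seventh → A#, giving A#min.
B7: root B up a major seventh → A#, giving A#7.

F#ø7 G#maj Bmin A#maj A#min A#7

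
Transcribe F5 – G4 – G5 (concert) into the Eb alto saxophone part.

D6 E5 E6

The Eb alto saxophone sounds a major sixth below written, so the written part must be a major sixth above concert — transpose each note up.
F5 gives D6
G4 gives E5
G5 gives E6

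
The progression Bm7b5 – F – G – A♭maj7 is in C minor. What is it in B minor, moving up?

A#m7b5 E F# Gmaj7

C minor up to B minor is a major seventh; each chord root moves by that interval while the quality stays the same.
Bm7b5: root B up a major seventh → A#, giving A#m7b5.
F: root F up a major seventh → E, giving E.
G: root G up a major seventh → F#, giving F#.
A♭maj7: root A♭ up a major seventh → G, giving Gmaj7.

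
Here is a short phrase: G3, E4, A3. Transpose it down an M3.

G3: a third down reaches E, and 4 semitones makes it Eb3.
A major third down from E4 gives C4.
A3: a third down reaches F, and 4 semitones makes it F3.

Eb3 C4 F3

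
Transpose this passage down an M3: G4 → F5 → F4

A major third down from G4 gives Eb4.
A major third down from F5 gives Db5.
F4: a third down reaches D, and 4 semitones makes it Db4.

Eb4 Db5 Db4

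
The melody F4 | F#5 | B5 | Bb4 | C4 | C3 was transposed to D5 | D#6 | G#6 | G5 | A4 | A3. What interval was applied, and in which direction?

up a major sixth

Take the first pair: F4 → D5. F to D spans 6 letter names, so the interval is some kind of sixth.
F4 to D5 is 9 semitones, which makes it a major sixth; the second version is higher, so the direction is up.
Checking another pair — C3 → A3 — gives the same interval.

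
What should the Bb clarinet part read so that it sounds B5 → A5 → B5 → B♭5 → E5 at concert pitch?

The Bb clarinet sounds a major second below written, so the written part must be a major second above concert — transpose each note up.
B5 becomes C#6
A5 becomes B5
B5 becomes C#6
Bb5 becomes C6
E5 becomes F#5

C#6 B5 C#6 C6 F#5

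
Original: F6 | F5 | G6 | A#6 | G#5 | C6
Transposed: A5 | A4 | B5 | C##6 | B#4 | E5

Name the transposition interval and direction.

Take the first pair: F6 → A5. F to A spans 6 letter names, so the interval is some kind of sixth.
A5 to F6 is 8 semitones, which makes it a minor sixth; the second version is lower, so the direction is down.
Checking another pair — C6 → E5 — gives the same interval.

down a minor sixth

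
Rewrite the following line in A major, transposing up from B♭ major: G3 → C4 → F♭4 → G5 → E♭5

From B♭ up to A is a major seventh; apply that to each pitch.
G3 -> F#4
C4 -> B4
Fb4 -> Eb5
G5 -> F#6
Eb5 -> D6

F#4 B4 Eb5 F#6 D6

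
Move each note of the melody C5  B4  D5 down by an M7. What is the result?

C5 down a major seventh is Db4.
A major seventh down from B4 gives C4.
A major seventh down from D5 gives Eb4.

Db4 C4 Eb4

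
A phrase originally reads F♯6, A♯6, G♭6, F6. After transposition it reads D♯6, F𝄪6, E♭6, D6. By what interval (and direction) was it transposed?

down a minor third

From F#6 to D#6 is 3 letter names — a third of some quality.
D#6 to F#6 is 3 semitones, which makes it a minor third; the second version is lower, so the direction is down.
Checking another pair — F6 → D6 — gives the same interval.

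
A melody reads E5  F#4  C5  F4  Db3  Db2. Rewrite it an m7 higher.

A minor seventh up from E5 gives D6.
F#4: a seventh up reaches E, and 10 semitones makes it E5.
C5 up a minor seventh is Bb5.
F4 up a minor seventh is Eb5.
A minor seventh up from Db3 gives Cb4.
A minor seventh up from Db2 gives Cb3.

D6 E5 Bb5 Eb5 Cb4 Cb3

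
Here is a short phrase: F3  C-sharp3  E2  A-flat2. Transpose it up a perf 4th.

Bb3 F#3 A2 Db3

F3: a fourth up reaches B, and 5 semitones makes it Bb3.
A perfect fourth up from C#3 gives F#3.
A perfect fourth up from E2 gives A2.
A perfect fourth up from Ab2 gives Db3.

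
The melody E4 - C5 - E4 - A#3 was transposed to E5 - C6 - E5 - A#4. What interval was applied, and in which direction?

up a perfect octave

From E4 to E5 is 8 letter names — an octave of some quality.
E4 to E5 is 12 semitones, which makes it a perfect octave; the second version is higher, so the direction is up.
Checking another pair — A#3 → A#4 — gives the same interval.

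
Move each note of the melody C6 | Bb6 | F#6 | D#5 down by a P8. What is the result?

C5 Bb5 F#5 D#4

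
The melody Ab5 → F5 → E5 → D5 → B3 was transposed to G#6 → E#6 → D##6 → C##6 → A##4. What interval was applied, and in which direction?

up an augmented seventh

From Ab5 to G#6 is 7 letter names — a seventh of some quality.
Ab5 to G#6 is 12 semitones, which makes it an augmented seventh; the second version is higher, so the direction is up.
Checking another pair — B3 → A##4 — gives the same interval.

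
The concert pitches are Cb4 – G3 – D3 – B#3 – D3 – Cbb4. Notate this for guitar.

Cb5 G4 D4 B#4 D4 Cbb5

The guitar sounds a perfect octave below written, so the written part must be a perfect octave above concert — transpose each note up.
Cb4 -> Cb5
G3 -> G4
D3 -> D4
B#3 -> B#4
D3 -> D4
Cbb4 -> Cbb5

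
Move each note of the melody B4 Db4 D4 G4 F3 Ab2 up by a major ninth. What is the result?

A major ninth up from B4 gives C#6.
Db4 up a major ninth is Eb5.
D4 up a major ninth is E5.
A major ninth up from G4 gives A5.
A major ninth up from F3 gives G4.
Ab2 up a major ninth is Bb3.

C#6 Eb5 E5 A5 G4 Bb3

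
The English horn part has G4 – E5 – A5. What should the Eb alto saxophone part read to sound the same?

First find concert pitch: the English horn sounds a perfect fifth below written, so G4 E5 A5 sounds C4 A4 D5.
Then write for Eb alto saxophone: it sounds a major sixth below written, so the part must be a major sixth above concert.
C4 → A4
A4 → F#5
D5 → B5

A4 F#5 B5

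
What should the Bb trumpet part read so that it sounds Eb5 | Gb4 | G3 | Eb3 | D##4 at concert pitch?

F5 Ab4 A3 F3 E##4

The Bb trumpet sounds a major second below written, so the written part must be a major second above concert — transpose each note up.
Eb5 to F5
Gb4 to Ab4
G3 to A3
Eb3 to F3
D##4 to E##4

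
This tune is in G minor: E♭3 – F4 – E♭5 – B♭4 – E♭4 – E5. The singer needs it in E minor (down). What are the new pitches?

From G down to E is a minor third; apply that to each pitch.
Eb3 to C3
F4 to D4
Eb5 to C5
Bb4 to G4
Eb4 to C4
E5 to C#5

C3 D4 C5 G4 C4 C#5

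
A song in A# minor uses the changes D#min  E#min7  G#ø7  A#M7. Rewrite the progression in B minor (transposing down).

Emin F#min7 Aø7 BM7

A# minor down to B minor is a major seventh; each chord root moves by that interval while the quality stays the same.
D#min: root D# down a major seventh → E, giving Emin.
E#min7: root E# down a major seventh → F#, giving F#min7.
G#ø7: root G# down a major seventh → A, giving Aø7.
A#M7: root A# down a major seventh → B, giving BM7.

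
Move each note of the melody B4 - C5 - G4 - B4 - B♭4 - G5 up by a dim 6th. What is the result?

B4 → Gb5
C5 → Abb5
G4 → Ebb5
B4 → Gb5
Bb4 → Gbb5
G5 → Ebb6

Gb5 Abb5 Ebb5 Gb5 Gbb5 Ebb6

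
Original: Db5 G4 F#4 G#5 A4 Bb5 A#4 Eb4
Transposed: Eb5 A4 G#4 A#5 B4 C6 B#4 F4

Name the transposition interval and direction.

up a major second

Take the first pair: Db5 → Eb5. D to E spans 2 letter names, so the interval is some kind of second.
Db5 to Eb5 is 2 semitones, which makes it a major second; the second version is higher, so the direction is up.
Checking another pair — Eb4 → F4 — gives the same interval.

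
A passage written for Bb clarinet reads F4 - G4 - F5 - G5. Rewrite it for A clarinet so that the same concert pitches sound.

Gb4 Ab4 Gb5 Ab5

First find concert pitch: the Bb clarinet sounds a major second below written, so F4 G4 F5 G5 sounds Eb4 F4 Eb5 F5.
Then write for A clarinet: it sounds a minor third below written, so the part must be a minor third above concert.
Eb4 → Gb4
F4 → Ab4
Eb5 → Gb5
F5 → Ab5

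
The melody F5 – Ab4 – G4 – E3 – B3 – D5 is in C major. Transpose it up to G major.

C6 Eb5 D5 B3 F#4 A5

From C up to G is a perfect fifth; apply that to each pitch.
F5 -> C6
Ab4 -> Eb5
G4 -> D5
E3 -> B3
B3 -> F#4
D5 -> A5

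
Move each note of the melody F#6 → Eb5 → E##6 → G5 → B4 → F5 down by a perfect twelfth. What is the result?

F#6 -> B4
Eb5 -> Ab3
E##6 -> A##4
G5 -> C4
B4 -> E3
F5 -> Bb3

B4 Ab3 A##4 C4 E3 Bb3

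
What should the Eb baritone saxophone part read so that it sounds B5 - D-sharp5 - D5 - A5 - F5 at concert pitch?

The Eb baritone saxophone sounds a major thirteenth below written, so the written part must be a major thirteenth above concert — transpose each note up.
B5 → G#7
D#5 → B#6
D5 → B6
A5 → F#7
F5 → D7

G#7 B#6 B6 F#7 D7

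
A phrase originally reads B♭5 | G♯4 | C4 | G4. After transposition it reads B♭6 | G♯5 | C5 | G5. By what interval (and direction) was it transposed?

From Bb5 to Bb6 is 8 letter names — an octave of some quality.
Bb5 to Bb6 is 12 semitones, which makes it a perfect octave; the second version is higher, so the direction is up.
Checking another pair — G4 → G5 — gives the same interval.

up a perfect octave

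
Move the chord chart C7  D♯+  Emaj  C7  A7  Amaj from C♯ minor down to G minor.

Gb7 A+ Bbmaj Gb7 Eb7 Ebmaj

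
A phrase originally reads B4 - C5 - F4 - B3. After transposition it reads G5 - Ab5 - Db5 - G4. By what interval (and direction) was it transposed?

Take the first pair: B4 → G5. B to G spans 6 letter names, so the interval is some kind of sixth.
B4 to G5 is 8 semitones, which makes it a minor sixth; the second version is higher, so the direction is up.
Checking another pair — B3 → G4 — gives the same interval.

up a minor sixth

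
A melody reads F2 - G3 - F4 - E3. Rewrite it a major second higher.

G2 A3 G4 F#3

F2: a second up reaches G, and 2 semitones makes it G2.
G3 up a major second is A3.
F4 up a major second is G4.
A major second up from E3 gives F#3.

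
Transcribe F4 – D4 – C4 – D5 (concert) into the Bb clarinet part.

G4 E4 D4 E5

Written C4 sounds as Bb3 on the Bb clarinet, so concert pitches are written a major second up.
F4 -> G4
D4 -> E4
C4 -> D4
D5 -> E5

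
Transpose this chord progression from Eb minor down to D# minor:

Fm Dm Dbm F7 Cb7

E#m C##m C#m E#7 B7

Eb minor down to D# minor is a diminished second; each chord root moves by that interval while the quality stays the same.
Fm: root F down a diminished second → E#, giving E#m.
Dm: root D down a diminished second → C##, giving C##m.
Dbm: root Db down a diminished second → C#, giving C#m.
F7: root F down a diminished second → E#, giving E#7.
Cb7: root Cb down a diminished second → B, giving B7.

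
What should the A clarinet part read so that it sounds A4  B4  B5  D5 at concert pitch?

Written C4 sounds as A3 on the A clarinet, so concert pitches are written a minor third up.
A4 -> C5
B4 -> D5
B5 -> D6
D5 -> F5

C5 D5 D6 F5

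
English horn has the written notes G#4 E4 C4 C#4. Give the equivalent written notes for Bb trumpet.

First find concert pitch: the English horn sounds a perfect fifth below written, so G#4 E4 C4 C#4 sounds C#4 A3 F3 F#3.
Then write for Bb trumpet: it sounds a major second below written, so the part must be a major second above concert.
C#4 → D#4
A3 → B3
F3 → G3
F#3 → G#3

D#4 B3 G3 G#3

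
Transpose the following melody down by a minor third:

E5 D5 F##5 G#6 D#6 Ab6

E5: a third down reaches C, and 3 semitones makes it C#5.
D5: a third down reaches B, and 3 semitones makes it B4.
F##5 down a minor third is D##5.
G#6: a third down reaches E, and 3 semitones makes it E#6.
A minor third down from D#6 gives B#5.
Ab6: a third down reaches F, and 3 semitones makes it F6.

C#5 B4 D##5 E#6 B#5 F6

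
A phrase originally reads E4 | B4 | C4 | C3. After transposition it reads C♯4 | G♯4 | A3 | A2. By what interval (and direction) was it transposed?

Take the first pair: E4 → C#4. E to C spans 3 letter names, so the interval is some kind of third.
C#4 to E4 is 3 semitones, which makes it a minor third; the second version is lower, so the direction is down.
Checking another pair — C3 → A2 — gives the same interval.

down a minor third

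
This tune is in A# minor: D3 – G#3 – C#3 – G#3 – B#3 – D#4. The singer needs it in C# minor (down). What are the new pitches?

F2 B2 E2 B2 D#3 F#3

From A# down to C# is a major sixth; apply that to each pitch.
D3 gives F2
G#3 gives B2
C#3 gives E2
G#3 gives B2
B#3 gives D#3
D#4 gives F#3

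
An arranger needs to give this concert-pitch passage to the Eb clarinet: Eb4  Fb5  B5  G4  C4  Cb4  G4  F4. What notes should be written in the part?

C4 Db5 G#5 E4 A3 Ab3 E4 D4

Written C4 sounds as Eb4 on the Eb clarinet, so concert pitches are written a minor third down.
Eb4 gives C4
Fb5 gives Db5
B5 gives G#5
G4 gives E4
C4 gives A3
Cb4 gives Ab3
G4 gives E4
F4 gives D4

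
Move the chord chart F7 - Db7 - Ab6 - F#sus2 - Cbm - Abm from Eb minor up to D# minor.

Eb minor up to D# minor is an augmented seventh; each chord root moves by that interval while the quality stays the same.
F7: root F up an augmented seventh → E#, giving E#7.
Db7: root Db up an augmented seventh → C#, giving C#7.
Ab6: root Ab up an augmented seventh → G#, giving G#6.
F#sus2: root F# up an augmented seventh → E##, giving E##sus2.
Cbm: root Cb up an augmented seventh → B, giving Bm.
Abm: root Ab up an augmented seventh → G#, giving G#m.

E#7 C#7 G#6 E##sus2 Bm G#m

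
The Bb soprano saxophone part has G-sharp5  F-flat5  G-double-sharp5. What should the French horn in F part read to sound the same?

First find concert pitch: the Bb soprano saxophone sounds a major second below written, so G-sharp5 F-flat5 G-double-sharp5 sounds F#5 Ebb5 F##5.
Then write for French horn in F: it sounds a perfect fifth below written, so the part must be a perfect fifth above concert.
F#5 → C#6
Ebb5 → Bbb5
F##5 → C##6

C#6 Bbb5 C##6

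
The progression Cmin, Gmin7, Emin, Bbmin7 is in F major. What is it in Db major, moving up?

F major up to Db major is a minor sixth; each chord root moves by that interval while the quality stays the same.
Cmin: root C up a minor sixth → Ab, giving Abmin.
Gmin7: root G up a minor sixth → Eb, giving Ebmin7.
Emin: root E up a minor sixth → C, giving Cmin.
Bbmin7: root Bb up a minor sixth → Gb, giving Gbmin7.

Abmin Ebmin7 Cmin Gbmin7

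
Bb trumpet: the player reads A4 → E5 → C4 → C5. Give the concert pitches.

The Bb trumpet sounds a major second below written, so transpose each written note down a major second.
A4 becomes G4
E5 becomes D5
C4 becomes Bb3
C5 becomes Bb4

G4 D5 Bb3 Bb4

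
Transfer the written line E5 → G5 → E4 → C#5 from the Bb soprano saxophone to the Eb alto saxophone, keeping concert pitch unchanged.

B5 D6 B4 G#5

First find concert pitch: the Bb soprano saxophone sounds a major second below written, so E5 G5 E4 C#5 sounds D5 F5 D4 B4.
Then write for Eb alto saxophone: it sounds a major sixth below written, so the part must be a major sixth above concert.
D5 → B5
F5 → D6
D4 → B4
B4 → G#5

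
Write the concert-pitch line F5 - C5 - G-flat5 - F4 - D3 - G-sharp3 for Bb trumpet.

G5 D5 Ab5 G4 E3 A#3

Written C4 sounds as Bb3 on the Bb trumpet, so concert pitches are written a major second up.
F5 to G5
C5 to D5
Gb5 to Ab5
F4 to G4
D3 to E3
G#3 to A#3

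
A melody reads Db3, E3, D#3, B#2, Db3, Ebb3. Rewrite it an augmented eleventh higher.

G4 A#4 G##4 E##4 G4 Ab4

Db3 becomes G4
E3 becomes A#4
D#3 becomes G##4
B#2 becomes E##4
Db3 becomes G4
Ebb3 becomes Ab4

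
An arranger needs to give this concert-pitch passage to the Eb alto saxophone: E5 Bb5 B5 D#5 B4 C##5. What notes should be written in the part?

Written C4 sounds as Eb3 on the Eb alto saxophone, so concert pitches are written a major sixth up.
E5 becomes C#6
Bb5 becomes G6
B5 becomes G#6
D#5 becomes B#5
B4 becomes G#5
C##5 becomes A##5

C#6 G6 G#6 B#5 G#5 A##5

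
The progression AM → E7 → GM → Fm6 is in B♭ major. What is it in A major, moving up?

G#M D#7 F#M Em6

B♭ major up to A major is a major seventh; each chord root moves by that interval while the quality stays the same.
AM: root A up a major seventh → G#, giving G#M.
E7: root E up a major seventh → D#, giving D#7.
GM: root G up a major seventh → F#, giving F#M.
Fm6: root F up a major seventh → E, giving Em6.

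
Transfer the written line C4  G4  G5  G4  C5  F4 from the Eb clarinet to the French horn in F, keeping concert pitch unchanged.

First find concert pitch: the Eb clarinet sounds a minor third above written, so C4 G4 G5 G4 C5 F4 sounds Eb4 Bb4 Bb5 Bb4 Eb5 Ab4.
Then write for French horn in F: it sounds a perfect fifth below written, so the part must be a perfect fifth above concert.
Eb4 → Bb4
Bb4 → F5
Bb5 → F6
Bb4 → F5
Eb5 → Bb5
Ab4 → Eb5

Bb4 F5 F6 F5 Bb5 Eb5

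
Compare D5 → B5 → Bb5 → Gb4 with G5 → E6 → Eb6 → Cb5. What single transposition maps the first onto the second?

Take the first pair: D5 → G5. D to G spans 4 letter names, so the interval is some kind of fourth.
D5 to G5 is 5 semitones, which makes it a perfect fourth; the second version is higher, so the direction is up.
Checking another pair — Gb4 → Cb5 — gives the same interval.

up a perfect fourth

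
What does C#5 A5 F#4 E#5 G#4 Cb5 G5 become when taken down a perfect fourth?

G#4 E5 C#4 B#4 D#4 Gb4 D5

C#5 gives G#4
A5 gives E5
F#4 gives C#4
E#5 gives B#4
G#4 gives D#4
Cb5 gives Gb4
G5 gives D5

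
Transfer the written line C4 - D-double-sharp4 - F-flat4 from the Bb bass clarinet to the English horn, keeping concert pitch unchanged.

First find concert pitch: the Bb bass clarinet sounds a major ninth below written, so C4 D-double-sharp4 F-flat4 sounds Bb2 C##3 Ebb3.
Then write for English horn: it sounds a perfect fifth below written, so the part must be a perfect fifth above concert.
Bb2 → F3
C##3 → G##3
Ebb3 → Bbb3

F3 G##3 Bbb3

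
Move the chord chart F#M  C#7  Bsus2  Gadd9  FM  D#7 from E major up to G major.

E major up to G major is a minor third; each chord root moves by that interval while the quality stays the same.
F#M: root F# up a minor third → A, giving AM.
C#7: root C# up a minor third → E, giving E7.
Bsus2: root B up a minor third → D, giving Dsus2.
Gadd9: root G up a minor third → Bb, giving Bbadd9.
FM: root F up a minor third → Ab, giving AbM.
D#7: root D# up a minor third → F#, giving F#7.

AM E7 Dsus2 Bbadd9 AbM F#7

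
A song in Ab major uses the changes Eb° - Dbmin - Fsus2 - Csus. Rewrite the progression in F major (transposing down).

C° Bbmin Dsus2 Asus

Ab major down to F major is a minor third; each chord root moves by that interval while the quality stays the same.
Eb°: root Eb down a minor third → C, giving C°.
Dbmin: root Db down a minor third → Bb, giving Bbmin.
Fsus2: root F down a minor third → D, giving Dsus2.
Csus: root C down a minor third → A, giving Asus.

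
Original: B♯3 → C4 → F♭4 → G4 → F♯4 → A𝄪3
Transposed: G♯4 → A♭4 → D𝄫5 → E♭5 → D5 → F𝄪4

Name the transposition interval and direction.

Take the first pair: B#3 → G#4. B to G spans 6 letter names, so the interval is some kind of sixth.
B#3 to G#4 is 8 semitones, which makes it a minor sixth; the second version is higher, so the direction is up.
Checking another pair — A##3 → F##4 — gives the same interval.

up a minor sixth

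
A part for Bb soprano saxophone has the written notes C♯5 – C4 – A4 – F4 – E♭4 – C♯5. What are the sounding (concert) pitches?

Written C4 on the Bb soprano saxophone sounds as Bb3, a major second lower; apply that shift to every note.
C#5 to B4
C4 to Bb3
A4 to G4
F4 to Eb4
Eb4 to Db4
C#5 to B4

B4 Bb3 G4 Eb4 Db4 B4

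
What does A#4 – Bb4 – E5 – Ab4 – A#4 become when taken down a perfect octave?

A#3 Bb3 E4 Ab3 A#3

A#4: an octave down reaches A, and 12 semitones makes it A#3.
A perfect octave down from Bb4 gives Bb3.
E5: an octave down reaches E, and 12 semitones makes it E4.
A perfect octave down from Ab4 gives Ab3.
A perfect octave down from A#4 gives A#3.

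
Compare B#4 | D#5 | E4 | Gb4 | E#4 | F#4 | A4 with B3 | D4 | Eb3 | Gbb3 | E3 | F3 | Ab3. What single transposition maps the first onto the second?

Take the first pair: B#4 → B3. B to B spans 8 letter names, so the interval is some kind of octave.
B3 to B#4 is 13 semitones, which makes it an augmented octave; the second version is lower, so the direction is down.
Checking another pair — A4 → Ab3 — gives the same interval.

down an augmented octave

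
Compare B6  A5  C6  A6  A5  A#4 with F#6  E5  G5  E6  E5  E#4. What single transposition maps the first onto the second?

down a perfect fourth

Take the first pair: B6 → F#6. B to F spans 4 letter names, so the interval is some kind of fourth.
F#6 to B6 is 5 semitones, which makes it a perfect fourth; the second version is lower, so the direction is down.
Checking another pair — A#4 → E#4 — gives the same interval.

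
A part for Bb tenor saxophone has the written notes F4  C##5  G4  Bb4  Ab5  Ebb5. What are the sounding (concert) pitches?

Written C4 on the Bb tenor saxophone sounds as Bb2, a major ninth lower; apply that shift to every note.
F4 becomes Eb3
C##5 becomes B#3
G4 becomes F3
Bb4 becomes Ab3
Ab5 becomes Gb4
Ebb5 becomes Dbb4

Eb3 B#3 F3 Ab3 Gb4 Dbb4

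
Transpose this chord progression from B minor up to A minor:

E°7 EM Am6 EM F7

D°7 DM Gm6 DM Eb7

B minor up to A minor is a minor seventh; each chord root moves by that interval while the quality stays the same.
E°7: root E up a minor seventh → D, giving D°7.
EM: root E up a minor seventh → D, giving DM.
Am6: root A up a minor seventh → G, giving Gm6.
EM: root E up a minor seventh → D, giving DM.
F7: root F up a minor seventh → Eb, giving Eb7.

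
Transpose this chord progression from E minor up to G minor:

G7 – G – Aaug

E minor up to G minor is a minor third; each chord root moves by that interval while the quality stays the same.
G7: root G up a minor third → Bb, giving Bb7.
G: root G up a minor third → Bb, giving Bb.
Aaug: root A up a minor third → C, giving Caug.

Bb7 Bb Caug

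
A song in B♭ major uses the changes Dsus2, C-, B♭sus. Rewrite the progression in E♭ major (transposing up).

B♭ major up to E♭ major is a perfect fourth; each chord root moves by that interval while the quality stays the same.
Dsus2: root D up a perfect fourth → G, giving Gsus2.
C-: root C up a perfect fourth → F, giving F-.
B♭sus: root B♭ up a perfect fourth → Eb, giving Ebsus.

Gsus2 F- Ebsus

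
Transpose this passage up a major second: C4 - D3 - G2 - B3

D4 E3 A2 C#4

C4 → D4
D3 → E3
G2 → A2
B3 → C#4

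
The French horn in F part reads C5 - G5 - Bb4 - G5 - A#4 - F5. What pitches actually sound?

F4 C5 Eb4 C5 D#4 Bb4

Written C4 on the French horn in F sounds as F3, a perfect fifth lower; apply that shift to every note.
C5 becomes F4
G5 becomes C5
Bb4 becomes Eb4
G5 becomes C5
A#4 becomes D#4
F5 becomes Bb4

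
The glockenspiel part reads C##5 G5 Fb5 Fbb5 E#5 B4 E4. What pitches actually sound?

C##7 G7 Fb7 Fbb7 E#7 B6 E6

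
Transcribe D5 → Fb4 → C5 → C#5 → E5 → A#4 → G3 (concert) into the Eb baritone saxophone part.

Written C4 sounds as Eb2 on the Eb baritone saxophone, so concert pitches are written a major thirteenth up.
D5 gives B6
Fb4 gives Db6
C5 gives A6
C#5 gives A#6
E5 gives C#7
A#4 gives F##6
G3 gives E5

B6 Db6 A6 A#6 C#7 F##6 E5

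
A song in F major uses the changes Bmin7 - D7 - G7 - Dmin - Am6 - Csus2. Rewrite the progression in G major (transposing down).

C#min7 E7 A7 Emin Bm6 Dsus2

F major down to G major is a minor seventh; each chord root moves by that interval while the quality stays the same.
Bmin7: root B down a minor seventh → C#, giving C#min7.
D7: root D down a minor seventh → E, giving E7.
G7: root G down a minor seventh → A, giving A7.
Dmin: root D down a minor seventh → E, giving Emin.
Am6: root A down a minor seventh → B, giving Bm6.
Csus2: root C down a minor seventh → D, giving Dsus2.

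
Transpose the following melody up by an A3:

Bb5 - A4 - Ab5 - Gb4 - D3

An augmented third up from Bb5 gives D#6.
An augmented third up from A4 gives C##5.
Ab5: a third up reaches C, and 5 semitones makes it C#6.
Gb4 up an augmented third is B4.
An augmented third up from D3 gives F##3.

D#6 C##5 C#6 B4 F##3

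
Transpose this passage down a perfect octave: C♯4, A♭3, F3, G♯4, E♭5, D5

C#4: an octave down reaches C, and 12 semitones makes it C#3.
A perfect octave down from Ab3 gives Ab2.
F3 down a perfect octave is F2.
A perfect octave down from G#4 gives G#3.
Eb5: an octave down reaches E, and 12 semitones makes it Eb4.
D5: an octave down reaches D, and 12 semitones makes it D4.

C#3 Ab2 F2 G#3 Eb4 D4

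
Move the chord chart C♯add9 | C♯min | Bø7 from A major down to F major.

Aadd9 Amin Gø7

A major down to F major is a major third; each chord root moves by that interval while the quality stays the same.
C♯add9: root C♯ down a major third → A, giving Aadd9.
C♯min: root C♯ down a major third → A, giving Amin.
Bø7: root B down a major third → G, giving Gø7.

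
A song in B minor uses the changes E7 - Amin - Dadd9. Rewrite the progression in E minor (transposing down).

B minor down to E minor is a perfect fifth; each chord root moves by that interval while the quality stays the same.
E7: root E down a perfect fifth → A, giving A7.
Amin: root A down a perfect fifth → D, giving Dmin.
Dadd9: root D down a perfect fifth → G, giving Gadd9.

A7 Dmin Gadd9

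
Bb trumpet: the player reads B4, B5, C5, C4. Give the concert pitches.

A4 A5 Bb4 Bb3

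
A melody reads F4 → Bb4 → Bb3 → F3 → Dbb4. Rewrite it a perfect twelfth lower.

Bb2 Eb3 Eb2 Bb1 Gbb2

F4 becomes Bb2
Bb4 becomes Eb3
Bb3 becomes Eb2
F3 becomes Bb1
Dbb4 becomes Gbb2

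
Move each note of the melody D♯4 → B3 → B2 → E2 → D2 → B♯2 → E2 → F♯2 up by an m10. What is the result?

F#5 D5 D4 G3 F3 D#4 G3 A3

D#4 to F#5
B3 to D5
B2 to D4
E2 to G3
D2 to F3
B#2 to D#4
E2 to G3
F#2 to A3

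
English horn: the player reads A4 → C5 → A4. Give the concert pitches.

D4 F4 D4

Written C4 on the English horn sounds as F3, a perfect fifth lower; apply that shift to every note.
A4 gives D4
C5 gives F4
A4 gives D4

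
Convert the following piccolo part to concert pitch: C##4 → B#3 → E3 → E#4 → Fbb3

The piccolo sounds a perfect octave above written, so transpose each written note up a perfect octave.
C##4 to C##5
B#3 to B#4
E3 to E4
E#4 to E#5
Fbb3 to Fbb4

C##5 B#4 E4 E#5 Fbb4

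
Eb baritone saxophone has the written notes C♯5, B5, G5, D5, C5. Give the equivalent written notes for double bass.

E4 D5 Bb4 F4 Eb4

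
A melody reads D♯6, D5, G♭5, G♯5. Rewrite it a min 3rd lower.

D#6 becomes B#5
D5 becomes B4
Gb5 becomes Eb5
G#5 becomes E#5

B#5 B4 Eb5 E#5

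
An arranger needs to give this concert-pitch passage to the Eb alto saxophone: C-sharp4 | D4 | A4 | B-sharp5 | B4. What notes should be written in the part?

The Eb alto saxophone sounds a major sixth below written, so the written part must be a major sixth above concert — transpose each note up.
C#4 gives A#4
D4 gives B4
A4 gives F#5
B#5 gives G##6
B4 gives G#5

A#4 B4 F#5 G##6 G#5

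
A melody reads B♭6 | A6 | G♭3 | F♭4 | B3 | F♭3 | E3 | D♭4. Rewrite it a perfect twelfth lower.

Bb6 becomes Eb5
A6 becomes D5
Gb3 becomes Cb2
Fb4 becomes Bbb2
B3 becomes E2
Fb3 becomes Bbb1
E3 becomes A1
Db4 becomes Gb2

Eb5 D5 Cb2 Bbb2 E2 Bbb1 A1 Gb2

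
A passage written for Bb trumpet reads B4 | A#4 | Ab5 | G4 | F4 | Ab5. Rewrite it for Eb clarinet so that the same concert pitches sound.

F#4 E#4 Eb5 D4 C4 Eb5

First find concert pitch: the Bb trumpet sounds a major second below written, so B4 A#4 Ab5 G4 F4 Ab5 sounds A4 G#4 Gb5 F4 Eb4 Gb5.
Then write for Eb clarinet: it sounds a minor third above written, so the part must be a minor third below concert.
A4 → F#4
G#4 → E#4
Gb5 → Eb5
F4 → D4
Eb4 → C4
Gb5 → Eb5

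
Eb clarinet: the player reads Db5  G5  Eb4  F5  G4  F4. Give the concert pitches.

The Eb clarinet sounds a minor third above written, so transpose each written note up a minor third.
Db5 to Fb5
G5 to Bb5
Eb4 to Gb4
F5 to Ab5
G4 to Bb4
F4 to Ab4

Fb5 Bb5 Gb4 Ab5 Bb4 Ab4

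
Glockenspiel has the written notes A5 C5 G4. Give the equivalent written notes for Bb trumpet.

First find concert pitch: the glockenspiel sounds a perfect fifteenth above written, so A5 C5 G4 sounds A7 C7 G6.
Then write for Bb trumpet: it sounds a major second below written, so the part must be a major second above concert.
A7 → B7
C7 → D7
G6 → A6

B7 D7 A6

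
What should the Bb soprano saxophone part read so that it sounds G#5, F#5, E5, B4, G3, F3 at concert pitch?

A#5 G#5 F#5 C#5 A3 G3

The Bb soprano saxophone sounds a major second below written, so the written part must be a major second above concert — transpose each note up.
G#5 becomes A#5
F#5 becomes G#5
E5 becomes F#5
B4 becomes C#5
G3 becomes A3
F3 becomes G3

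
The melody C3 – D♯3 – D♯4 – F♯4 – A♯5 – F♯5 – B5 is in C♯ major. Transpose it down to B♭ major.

Bbb2 C3 C4 Eb4 G5 Eb5 Ab5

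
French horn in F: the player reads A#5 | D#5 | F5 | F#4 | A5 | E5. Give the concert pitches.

D#5 G#4 Bb4 B3 D5 A4

The French horn in F sounds a perfect fifth below written, so transpose each written note down a perfect fifth.
A#5 becomes D#5
D#5 becomes G#4
F5 becomes Bb4
F#4 becomes B3
A5 becomes D5
E5 becomes A4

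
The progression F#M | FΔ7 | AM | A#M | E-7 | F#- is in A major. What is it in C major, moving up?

A major up to C major is a minor third; each chord root moves by that interval while the quality stays the same.
F#M: root F# up a minor third → A, giving AM.
FΔ7: root F up a minor third → Ab, giving AbΔ7.
AM: root A up a minor third → C, giving CM.
A#M: root A# up a minor third → C#, giving C#M.
E-7: root E up a minor third → G, giving G-7.
F#-: root F# up a minor third → A, giving A-.

AM AbΔ7 CM C#M G-7 A-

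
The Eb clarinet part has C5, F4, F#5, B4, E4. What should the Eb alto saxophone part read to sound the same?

C6 F5 F#6 B5 E5

First find concert pitch: the Eb clarinet sounds a minor third above written, so C5 F4 F#5 B4 E4 sounds Eb5 Ab4 A5 D5 G4.
Then write for Eb alto saxophone: it sounds a major sixth below written, so the part must be a major sixth above concert.
Eb5 → C6
Ab4 → F5
A5 → F#6
D5 → B5
G4 → E5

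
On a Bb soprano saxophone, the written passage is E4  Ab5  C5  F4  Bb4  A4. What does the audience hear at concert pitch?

The Bb soprano saxophone sounds a major second below written, so transpose each written note down a major second.
E4 → D4
Ab5 → Gb5
C5 → Bb4
F4 → Eb4
Bb4 → Ab4
A4 → G4

D4 Gb5 Bb4 Eb4 Ab4 G4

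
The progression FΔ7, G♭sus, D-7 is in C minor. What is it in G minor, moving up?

C minor up to G minor is a perfect fifth; each chord root moves by that interval while the quality stays the same.
FΔ7: root F up a perfect fifth → C, giving CΔ7.
G♭sus: root G♭ up a perfect fifth → Db, giving Dbsus.
D-7: root D up a perfect fifth → A, giving A-7.

CΔ7 Dbsus A-7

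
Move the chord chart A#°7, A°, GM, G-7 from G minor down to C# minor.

D##°7 D#° C#M C#-7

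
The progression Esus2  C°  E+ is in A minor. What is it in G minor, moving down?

Dsus2 Bb° D+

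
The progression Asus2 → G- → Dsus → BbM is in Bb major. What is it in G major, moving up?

Bb major up to G major is a major sixth; each chord root moves by that interval while the quality stays the same.
Asus2: root A up a major sixth → F#, giving F#sus2.
G-: root G up a major sixth → E, giving E-.
Dsus: root D up a major sixth → B, giving Bsus.
BbM: root Bb up a major sixth → G, giving GM.

F#sus2 E- Bsus GM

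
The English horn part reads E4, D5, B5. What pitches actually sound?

The English horn sounds a perfect fifth below written, so transpose each written note down a perfect fifth.
E4 gives A3
D5 gives G4
B5 gives E5

A3 G4 E5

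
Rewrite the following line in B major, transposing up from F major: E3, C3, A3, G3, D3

A#3 F#3 D#4 C#4 G#3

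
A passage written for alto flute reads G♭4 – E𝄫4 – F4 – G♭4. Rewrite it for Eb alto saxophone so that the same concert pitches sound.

Bb4 Gb4 A4 Bb4

First find concert pitch: the alto flute sounds a perfect fourth below written, so G♭4 E𝄫4 F4 G♭4 sounds Db4 Bbb3 C4 Db4.
Then write for Eb alto saxophone: it sounds a major sixth below written, so the part must be a major sixth above concert.
Db4 → Bb4
Bbb3 → Gb4
C4 → A4
Db4 → Bb4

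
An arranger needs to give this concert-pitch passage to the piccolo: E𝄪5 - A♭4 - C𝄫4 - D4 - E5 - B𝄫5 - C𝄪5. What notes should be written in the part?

E##4 Ab3 Cbb3 D3 E4 Bbb4 C##4

The piccolo sounds a perfect octave above written, so the written part must be a perfect octave below concert — transpose each note down.
E##5 to E##4
Ab4 to Ab3
Cbb4 to Cbb3
D4 to D3
E5 to E4
Bbb5 to Bbb4
C##5 to C##4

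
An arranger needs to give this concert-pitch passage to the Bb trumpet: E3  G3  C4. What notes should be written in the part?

Written C4 sounds as Bb3 on the Bb trumpet, so concert pitches are written a major second up.
E3 → F#3
G3 → A3
C4 → D4

F#3 A3 D4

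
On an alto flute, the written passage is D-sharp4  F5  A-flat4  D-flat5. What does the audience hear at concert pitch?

A#3 C5 Eb4 Ab4

Written C4 on the alto flute sounds as G3, a perfect fourth lower; apply that shift to every note.
D#4 → A#3
F5 → C5
Ab4 → Eb4
Db5 → Ab4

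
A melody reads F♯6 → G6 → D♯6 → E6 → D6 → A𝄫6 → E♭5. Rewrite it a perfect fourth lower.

C#6 D6 A#5 B5 A5 Ebb6 Bb4

A perfect fourth down from F#6 gives C#6.
A perfect fourth down from G6 gives D6.
D#6: a fourth down reaches A, and 5 semitones makes it A#5.
E6: a fourth down reaches B, and 5 semitones makes it B5.
A perfect fourth down from D6 gives A5.
A perfect fourth down from Abb6 gives Ebb6.
A perfect fourth down from Eb5 gives Bb4.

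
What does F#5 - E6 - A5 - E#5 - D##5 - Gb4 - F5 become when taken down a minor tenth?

F#5 gives D#4
E6 gives C#5
A5 gives F#4
E#5 gives C##4
D##5 gives B##3
Gb4 gives Eb3
F5 gives D4

D#4 C#5 F#4 C##4 B##3 Eb3 D4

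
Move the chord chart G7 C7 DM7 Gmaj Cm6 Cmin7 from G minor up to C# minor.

C#7 F#7 G#M7 C#maj F#m6 F#min7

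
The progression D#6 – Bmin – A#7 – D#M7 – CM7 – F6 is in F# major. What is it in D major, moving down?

F# major down to D major is a major third; each chord root moves by that interval while the quality stays the same.
D#6: root D# down a major third → B, giving B6.
Bmin: root B down a major third → G, giving Gmin.
A#7: root A# down a major third → F#, giving F#7.
D#M7: root D# down a major third → B, giving BM7.
CM7: root C down a major third → Ab, giving AbM7.
F6: root F down a major third → Db, giving Db6.

B6 Gmin F#7 BM7 AbM7 Db6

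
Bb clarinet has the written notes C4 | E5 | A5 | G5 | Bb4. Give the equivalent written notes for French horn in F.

First find concert pitch: the Bb clarinet sounds a major second below written, so C4 E5 A5 G5 Bb4 sounds Bb3 D5 G5 F5 Ab4.
Then write for French horn in F: it sounds a perfect fifth below written, so the part must be a perfect fifth above concert.
Bb3 → F4
D5 → A5
G5 → D6
F5 → C6
Ab4 → Eb5

F4 A5 D6 C6 Eb5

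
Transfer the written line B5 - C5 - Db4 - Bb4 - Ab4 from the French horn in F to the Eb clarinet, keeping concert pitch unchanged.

C#5 D4 Eb3 C4 Bb3

First find concert pitch: the French horn in F sounds a perfect fifth below written, so B5 C5 Db4 Bb4 Ab4 sounds E5 F4 Gb3 Eb4 Db4.
Then write for Eb clarinet: it sounds a minor third above written, so the part must be a minor third below concert.
E5 → C#5
F4 → D4
Gb3 → Eb3
Eb4 → C4
Db4 → Bb3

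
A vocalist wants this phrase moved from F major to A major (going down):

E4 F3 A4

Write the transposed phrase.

G#3 A2 C#4

From F down to A is a minor sixth; apply that to each pitch.
E4 → G#3
F3 → A2
A4 → C#4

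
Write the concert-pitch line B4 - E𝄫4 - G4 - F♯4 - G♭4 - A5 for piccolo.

B3 Ebb3 G3 F#3 Gb3 A4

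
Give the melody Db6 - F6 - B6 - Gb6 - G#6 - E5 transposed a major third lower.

Bbb5 Db6 G6 Ebb6 E6 C5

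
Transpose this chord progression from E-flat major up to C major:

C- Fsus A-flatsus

A- Dsus Fsus

E-flat major up to C major is a major sixth; each chord root moves by that interval while the quality stays the same.
C-: root C up a major sixth → A, giving A-.
Fsus: root F up a major sixth → D, giving Dsus.
A-flatsus: root A-flat up a major sixth → F, giving Fsus.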